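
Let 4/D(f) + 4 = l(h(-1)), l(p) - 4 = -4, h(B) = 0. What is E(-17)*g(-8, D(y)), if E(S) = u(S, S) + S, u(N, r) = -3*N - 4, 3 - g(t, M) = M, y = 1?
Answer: 120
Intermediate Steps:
l(p) = 0 (l(p) = 4 - 4 = 0)
D(f) = -1 (D(f) = 4/(-4 + 0) = 4/(-4) = 4*(-¼) = -1)
g(t, M) = 3 - M
u(N, r) = -4 - 3*N
E(S) = -4 - 2*S (E(S) = (-4 - 3*S) + S = -4 - 2*S)
E(-17)*g(-8, D(y)) = (-4 - 2*(-17))*(3 - 1*(-1)) = (-4 + 34)*(3 + 1) = 30*4 = 120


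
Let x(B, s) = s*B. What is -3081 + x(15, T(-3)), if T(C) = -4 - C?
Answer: -3096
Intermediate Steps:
x(B, s) = B*s
-3081 + x(15, T(-3)) = -3081 + 15*(-4 - 1*(-3)) = -3081 + 15*(-4 + 3) = -3081 + 15*(-1) = -3081 - 15 = -3096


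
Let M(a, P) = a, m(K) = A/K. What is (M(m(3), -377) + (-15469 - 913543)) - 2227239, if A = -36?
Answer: -3156263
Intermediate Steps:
m(K) = -36/K
(M(m(3), -377) + (-15469 - 913543)) - 2227239 = (-36/3 + (-15469 - 913543)) - 2227239 = (-36*⅓ - 929012) - 2227239 = (-12 - 929012) - 2227239 = -929024 - 2227239 = -3156263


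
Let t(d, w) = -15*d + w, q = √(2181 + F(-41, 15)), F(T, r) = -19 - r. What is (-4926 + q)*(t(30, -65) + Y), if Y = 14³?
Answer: -10980054 + 2229*√2147 ≈ -1.0877e+7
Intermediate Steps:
q = √2147 (q = √(2181 + (-19 - 1*15)) = √(2181 + (-19 - 15)) = √(2181 - 34) = √2147 ≈ 46.336)
t(d, w) = w - 15*d
Y = 2744
(-4926 + q)*(t(30, -65) + Y) = (-4926 + √2147)*((-65 - 15*30) + 2744) = (-4926 + √2147)*((-65 - 450) + 2744) = (-4926 + √2147)*(-515 + 2744) = (-4926 + √2147)*2229 = -10980054 + 2229*√2147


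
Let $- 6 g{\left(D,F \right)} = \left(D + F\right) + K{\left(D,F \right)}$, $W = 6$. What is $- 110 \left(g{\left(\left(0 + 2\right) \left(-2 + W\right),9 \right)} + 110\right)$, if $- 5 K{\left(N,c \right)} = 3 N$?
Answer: $- \frac{35629}{3} \approx -11876.0$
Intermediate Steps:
$K{\left(N,c \right)} = - \frac{3 N}{5}$
$g{\left(D,F \right)} = - \frac{F}{6} - \frac{D}{15}$ ($g{\left(D,F \right)} = - \frac{\left(D + F\right) - \frac{3 D}{5}}{6} = - \frac{F + \frac{2 D}{5}}{6} = - \frac{F}{6} - \frac{D}{15}$)
$- 110 \left(g{\left(\left(0 + 2\right) \left(-2 + W\right),9 \right)} + 110\right) = - 110 \left(\left(\left(- \frac{1}{6}\right) 9 - \frac{\left(0 + 2\right) \left(-2 + 6\right)}{15}\right) + 110\right) = - 110 \left(\left(- \frac{3}{2} - \frac{2 \cdot 4}{15}\right) + 110\right) = - 110 \left(\left(- \frac{3}{2} - \frac{8}{15}\right) + 110\right) = - 110 \left(- \frac{61}{30} + 110\right) = \left(-110\right) \frac{3239}{30} = - \frac{35629}{3}$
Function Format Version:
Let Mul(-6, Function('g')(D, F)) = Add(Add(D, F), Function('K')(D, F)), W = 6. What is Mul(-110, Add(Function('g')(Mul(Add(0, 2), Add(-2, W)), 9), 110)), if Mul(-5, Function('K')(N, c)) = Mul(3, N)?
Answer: Rational(-35629, 3) ≈ -11876.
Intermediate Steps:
Function('K')(N, c) = Mul(Rational(-3, 5), N) (Function('K')(N, c) = Mul(Rational(-1, 5), Mul(3, N)) = Mul(Rational(-3, 5), N))
Function('g')(D, F) = Add(Mul(Rational(-1, 6), F), Mul(Rational(-1, 15), D)) (Function('g')(D, F) = Mul(Rational(-1, 6), Add(Add(D, F), Mul(Rational(-3, 5), D))) = Mul(Rational(-1, 6), Add(F, Mul(Rational(2, 5), D))) = Add(Mul(Rational(-1, 6), F), Mul(Rational(-1, 15), D)))
Mul(-110, Add(Function('g')(Mul(Add(0, 2), Add(-2, W)), 9), 110)) = Mul(-110, Add(Add(Mul(Rational(-1, 6), 9), Mul(Rational(-1, 15), Mul(Add(0, 2), Add(-2, 6)))), 110)) = Mul(-110, Add(Add(Rational(-3, 2), Mul(Rational(-1, 15), Mul(2, 4))), 110)) = Mul(-110, Add(Add(Rational(-3, 2), Mul(Rational(-1, 15), 8)), 110)) = Mul(-110, Add(Add(Rational(-3, 2), Rational(-8, 15)), 110)) = Mul(-110, Add(Rational(-61, 30), 110)) = Mul(-110, Rational(3239, 30)) = Rational(-35629, 3)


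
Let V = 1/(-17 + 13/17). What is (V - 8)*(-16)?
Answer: 8900/69 ≈ 128.99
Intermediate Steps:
V = -17/276 (V = 1/(-17 + 13*(1/17)) = 1/(-17 + 13/17) = 1/(-276/17) = -17/276 ≈ -0.061594)
(V - 8)*(-16) = (-17/276 - 8)*(-16) = -2225/276*(-16) = 8900/69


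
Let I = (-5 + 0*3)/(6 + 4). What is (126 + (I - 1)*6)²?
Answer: 13689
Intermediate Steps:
I = -½ (I = (-5 + 0)/10 = -5*⅒ = -½ ≈ -0.50000)
(126 + (I - 1)*6)² = (126 + (-½ - 1)*6)² = (126 - 3/2*6)² = (126 - 9)² = 117² = 13689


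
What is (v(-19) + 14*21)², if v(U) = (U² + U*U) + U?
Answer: 994009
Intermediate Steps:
v(U) = U + 2*U² (v(U) = (U² + U²) + U = 2*U² + U = U + 2*U²)
(v(-19) + 14*21)² = (-19*(1 + 2*(-19)) + 14*21)² = (-19*(1 - 38) + 294)² = (-19*(-37) + 294)² = (703 + 294)² = 997² = 994009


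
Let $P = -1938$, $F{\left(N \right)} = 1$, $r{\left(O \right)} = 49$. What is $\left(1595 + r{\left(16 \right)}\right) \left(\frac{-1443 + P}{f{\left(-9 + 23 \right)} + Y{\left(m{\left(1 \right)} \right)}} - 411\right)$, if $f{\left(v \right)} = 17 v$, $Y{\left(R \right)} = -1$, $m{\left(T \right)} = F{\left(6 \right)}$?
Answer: $- \frac{55231824}{79} \approx -6.9914 \cdot 10^{5}$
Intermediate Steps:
$m{\left(T \right)} = 1$
$\left(1595 + r{\left(16 \right)}\right) \left(\frac{-1443 + P}{f{\left(-9 + 23 \right)} + Y{\left(m{\left(1 \right)} \right)}} - 411\right) = \left(1595 + 49\right) \left(\frac{-1443 - 1938}{17 \left(-9 + 23\right) - 1} - 411\right) = 1644 \left(- \frac{3381}{17 \cdot 14 - 1} - 411\right) = 1644 \left(- \frac{3381}{238 - 1} - 411\right) = 1644 \left(- \frac{3381}{237} - 411\right) = 1644 \left(\left(-3381\right) \frac{1}{237} - 411\right) = 1644 \left(- \frac{1127}{79} - 411\right) = 1644 \left(- \frac{33596}{79}\right) = - \frac{55231824}{79}$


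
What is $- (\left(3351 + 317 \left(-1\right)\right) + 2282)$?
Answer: $-5316$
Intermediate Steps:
$- (\left(3351 + 317 \left(-1\right)\right) + 2282) = - (\left(3351 - 317\right) + 2282) = - (3034 + 2282) = \left(-1\right) 5316 = -5316$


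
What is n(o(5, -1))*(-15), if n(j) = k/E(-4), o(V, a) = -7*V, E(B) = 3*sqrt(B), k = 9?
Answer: 45*I/2 ≈ 22.5*I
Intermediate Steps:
n(j) = -3*I/2 (n(j) = 9/((3*sqrt(-4))) = 9/((3*(2*I))) = 9/((6*I)) = 9*(-I/6) = -3*I/2)
n(o(5, -1))*(-15) = -3*I/2*(-15) = 45*I/2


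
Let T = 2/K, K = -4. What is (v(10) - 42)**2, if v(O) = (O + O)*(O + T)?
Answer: 21904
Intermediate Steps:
T = -1/2 (T = 2/(-4) = 2*(-1/4) = -1/2 ≈ -0.50000)
v(O) = 2*O*(-1/2 + O) (v(O) = (O + O)*(O - 1/2) = (2*O)*(-1/2 + O) = 2*O*(-1/2 + O))
(v(10) - 42)**2 = (10*(-1 + 2*10) - 42)**2 = (10*(-1 + 20) - 42)**2 = (10*19 - 42)**2 = (190 - 42)**2 = 148**2 = 21904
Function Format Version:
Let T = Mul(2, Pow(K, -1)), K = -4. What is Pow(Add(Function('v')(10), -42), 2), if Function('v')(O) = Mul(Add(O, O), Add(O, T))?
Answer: 21904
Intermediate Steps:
T = Rational(-1, 2) (T = Mul(2, Pow(-4, -1)) = Mul(2, Rational(-1, 4)) = Rational(-1, 2) ≈ -0.50000)
Function('v')(O) = Mul(2, O, Add(Rational(-1, 2), O)) (Function('v')(O) = Mul(Add(O, O), Add(O, Rational(-1, 2))) = Mul(Mul(2, O), Add(Rational(-1, 2), O)) = Mul(2, O, Add(Rational(-1, 2), O)))
Pow(Add(Function('v')(10), -42), 2) = Pow(Add(Mul(10, Add(-1, Mul(2, 10))), -42), 2) = Pow(Add(Mul(10, Add(-1, 20)), -42), 2) = Pow(Add(Mul(10, 19), -42), 2) = Pow(Add(190, -42), 2) = Pow(148, 2) = 21904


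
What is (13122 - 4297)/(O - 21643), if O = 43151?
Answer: 8825/21508 ≈ 0.41031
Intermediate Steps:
(13122 - 4297)/(O - 21643) = (13122 - 4297)/(43151 - 21643) = 8825/21508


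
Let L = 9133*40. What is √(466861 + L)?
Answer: √832181 ≈ 912.24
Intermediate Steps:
L = 365320
√(466861 + L) = √(466861 + 365320) = √832181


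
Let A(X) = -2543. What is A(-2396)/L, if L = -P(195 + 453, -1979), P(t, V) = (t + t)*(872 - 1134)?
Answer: -2543/339552 ≈ -0.0074893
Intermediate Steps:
P(t, V) = -524*t (P(t, V) = (2*t)*(-262) = -524*t)
L = 339552 (L = -(-524)*(195 + 453) = -(-524)*648 = -1*(-339552) = 339552)
A(-2396)/L = -2543/339552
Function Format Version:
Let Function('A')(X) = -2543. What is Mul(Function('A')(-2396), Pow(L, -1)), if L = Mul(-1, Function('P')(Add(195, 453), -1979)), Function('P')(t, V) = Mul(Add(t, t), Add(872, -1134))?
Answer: Rational(-2543, 339552) ≈ -0.0074893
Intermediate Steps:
Function('P')(t, V) = Mul(-524, t) (Function('P')(t, V) = Mul(Mul(2, t), -262) = Mul(-524, t))
L = 339552 (L = Mul(-1, Mul(-524, Add(195, 453))) = Mul(-1, Mul(-524, 648)) = Mul(-1, -339552) = 339552)
Mul(Function('A')(-2396), Pow(L, -1)) = Mul(-2543, Pow(339552, -1)) = Mul(-2543, Rational(1, 339552)) = Rational(-2543, 339552)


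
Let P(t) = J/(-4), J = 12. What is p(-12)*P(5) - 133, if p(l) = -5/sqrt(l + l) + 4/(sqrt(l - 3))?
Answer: -133 - 5*I*sqrt(6)/4 + 4*I*sqrt(15)/5 ≈ -133.0 + 0.036524*I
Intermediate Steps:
P(t) = -3 (P(t) = 12/(-4) = 12*(-1/4) = -3)
p(l) = 4/sqrt(-3 + l) - 5*sqrt(2)/(2*sqrt(l)) (p(l) = -5*sqrt(2)/(2*sqrt(l)) + 4/(sqrt(-3 + l)) = -5*sqrt(2)/(2*sqrt(l)) + 4/sqrt(-3 + l) = 4/sqrt(-3 + l) - 5*sqrt(2)/(2*sqrt(l)))
p(-12)*P(5) - 133 = ((4*sqrt(-12) - 5*sqrt(-6 + 2*(-12))/2)/(sqrt(-12)*sqrt(-3 - 12)))*(-3) - 133 = ((-I*sqrt(3)/6)*(4*(2*I*sqrt(3)) - 5*sqrt(-6 - 24)/2)/sqrt(-15))*(-3) - 133 = ((-I*sqrt(3)/6)*(-I*sqrt(15)/15)*(8*I*sqrt(3) - 5*I*sqrt(30)/2))*(-3) - 133 = -sqrt(5)*(8*I*sqrt(3) - 5*I*sqrt(30)/2)/30*(-3) - 133 = sqrt(5)*(8*I*sqrt(3) - 5*I*sqrt(30)/2)/10 - 133 = -133 + sqrt(5)*(8*I*sqrt(3) - 5*I*sqrt(30)/2)/10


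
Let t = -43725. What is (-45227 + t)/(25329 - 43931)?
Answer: 44476/9301 ≈ 4.7819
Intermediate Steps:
(-45227 + t)/(25329 - 43931) = (-45227 - 43725)/(25329 - 43931) = -88952/(-18602) = -88952*(-1/18602) = 44476/9301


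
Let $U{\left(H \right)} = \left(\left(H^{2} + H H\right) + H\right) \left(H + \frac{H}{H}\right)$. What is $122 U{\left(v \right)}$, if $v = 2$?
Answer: $3660$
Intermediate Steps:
$U{\left(H \right)} = \left(1 + H\right) \left(H + 2 H^{2}\right)$ ($U{\left(H \right)} = \left(\left(H^{2} + H^{2}\right) + H\right) \left(H + 1\right) = \left(2 H^{2} + H\right) \left(1 + H\right) = \left(H + 2 H^{2}\right) \left(1 + H\right) = \left(1 + H\right) \left(H + 2 H^{2}\right)$)
$122 U{\left(v \right)} = 122 \cdot 2 \left(1 + 2 \cdot 2^{2} + 3 \cdot 2\right) = 122 \cdot 2 \left(1 + 2 \cdot 4 + 6\right) = 122 \cdot 2 \left(1 + 8 + 6\right) = 122 \cdot 2 \cdot 15 = 122 \cdot 30 = 3660$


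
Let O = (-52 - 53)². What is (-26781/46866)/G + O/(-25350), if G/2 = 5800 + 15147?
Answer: -48104911661/110605103492 ≈ -0.43493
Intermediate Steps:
O = 11025 (O = (-105)² = 11025)
G = 41894 (G = 2*(5800 + 15147) = 2*20947 = 41894)
(-26781/46866)/G + O/(-25350) = -26781/46866/41894 + 11025/(-25350) = -26781*1/46866*(1/41894) + 11025*(-1/25350) = -8927/15622*1/41894 - 147/338 = -8927/654468068 - 147/338 = -48104911661/110605103492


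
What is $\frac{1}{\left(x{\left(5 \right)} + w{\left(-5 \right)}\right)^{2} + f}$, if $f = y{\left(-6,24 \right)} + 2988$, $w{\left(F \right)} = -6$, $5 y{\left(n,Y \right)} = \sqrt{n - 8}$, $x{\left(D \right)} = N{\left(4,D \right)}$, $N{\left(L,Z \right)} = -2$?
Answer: $\frac{5450}{16633401} - \frac{5 i \sqrt{14}}{232867614} \approx 0.00032765 - 8.0339 \cdot 10^{-8} i$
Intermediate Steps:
$x{\left(D \right)} = -2$
$y{\left(n,Y \right)} = \frac{\sqrt{-8 + n}}{5}$ ($y{\left(n,Y \right)} = \frac{\sqrt{n - 8}}{5} = \frac{\sqrt{-8 + n}}{5}$)
$f = 2988 + \frac{i \sqrt{14}}{5}$ ($f = \frac{\sqrt{-8 - 6}}{5} + 2988 = \frac{\sqrt{-14}}{5} + 2988 = \frac{i \sqrt{14}}{5} + 2988 = 2988 + \frac{i \sqrt{14}}{5} \approx 2988.0 + 0.74833 i$)
$\frac{1}{\left(x{\left(5 \right)} + w{\left(-5 \right)}\right)^{2} + f} = \frac{1}{\left(-2 - 6\right)^{2} + \left(2988 + \frac{i \sqrt{14}}{5}\right)} = \frac{1}{\left(-8\right)^{2} + \left(2988 + \frac{i \sqrt{14}}{5}\right)} = \frac{1}{64 + \left(2988 + \frac{i \sqrt{14}}{5}\right)} = \frac{1}{3052 + \frac{i \sqrt{14}}{5}}$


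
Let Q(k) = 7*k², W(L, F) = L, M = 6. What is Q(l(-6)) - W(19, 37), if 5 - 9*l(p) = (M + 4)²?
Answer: 61636/81 ≈ 760.94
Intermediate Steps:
l(p) = -95/9 (l(p) = 5/9 - (6 + 4)²/9 = 5/9 - ⅑*10² = 5/9 - ⅑*100 = 5/9 - 100/9 = -95/9)
Q(l(-6)) - W(19, 37) = 7*(-95/9)² - 1*19 = 7*(9025/81) - 19 = 63175/81 - 19 = 61636/81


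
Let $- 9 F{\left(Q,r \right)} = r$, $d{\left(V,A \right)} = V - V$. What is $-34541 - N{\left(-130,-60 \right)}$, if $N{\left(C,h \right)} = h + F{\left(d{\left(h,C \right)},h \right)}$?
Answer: $- \frac{103463}{3} \approx -34488.0$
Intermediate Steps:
$d{\left(V,A \right)} = 0$
$F{\left(Q,r \right)} = - \frac{r}{9}$
$N{\left(C,h \right)} = \frac{8 h}{9}$ ($N{\left(C,h \right)} = h - \frac{h}{9} = \frac{8 h}{9}$)
$-34541 - N{\left(-130,-60 \right)} = -34541 - \frac{8}{9} \left(-60\right) = -34541 - - \frac{160}{3} = -34541 + \frac{160}{3} = - \frac{103463}{3}$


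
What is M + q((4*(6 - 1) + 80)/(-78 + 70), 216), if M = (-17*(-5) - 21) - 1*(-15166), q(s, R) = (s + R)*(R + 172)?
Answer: 94188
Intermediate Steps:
q(s, R) = (172 + R)*(R + s) (q(s, R) = (R + s)*(172 + R) = (172 + R)*(R + s))
M = 15230 (M = (85 - 21) + 15166 = 64 + 15166 = 15230)
M + q((4*(6 - 1) + 80)/(-78 + 70), 216) = 15230 + (216² + 172*216 + 172*((4*(6 - 1) + 80)/(-78 + 70)) + 216*((4*(6 - 1) + 80)/(-78 + 70))) = 15230 + (46656 + 37152 + 172*((4*5 + 80)/(-8)) + 216*((4*5 + 80)/(-8))) = 15230 + (46656 + 37152 + 172*((20 + 80)*(-⅛)) + 216*((20 + 80)*(-⅛))) = 15230 + (46656 + 37152 + 172*(100*(-⅛)) + 216*(100*(-⅛))) = 15230 + (46656 + 37152 + 172*(-25/2) + 216*(-25/2)) = 15230 + (46656 + 37152 - 2150 - 2700) = 15230 + 78958 = 94188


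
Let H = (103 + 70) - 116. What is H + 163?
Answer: 220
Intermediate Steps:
H = 57 (H = 173 - 116 = 57)
H + 163 = 57 + 163 = 220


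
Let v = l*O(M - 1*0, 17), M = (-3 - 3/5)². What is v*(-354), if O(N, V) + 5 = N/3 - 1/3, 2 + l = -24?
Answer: -233168/25 ≈ -9326.7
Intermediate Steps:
l = -26 (l = -2 - 24 = -26)
M = 324/25 (M = (-3 - 3*⅕)² = (-3 - ⅗)² = (-18/5)² = 324/25 ≈ 12.960)
O(N, V) = -16/3 + N/3 (O(N, V) = -5 + (N/3 - 1/3) = -5 + (N*(⅓) - 1*⅓) = -5 + (N/3 - ⅓) = -5 + (-⅓ + N/3) = -16/3 + N/3)
v = 1976/75 (v = -26*(-16/3 + (324/25 - 1*0)/3) = -26*(-16/3 + (324/25 + 0)/3) = -26*(-16/3 + (⅓)*(324/25)) = -26*(-16/3 + 108/25) = -26*(-76/75) = 1976/75 ≈ 26.347)
v*(-354) = (1976/75)*(-354) = -233168/25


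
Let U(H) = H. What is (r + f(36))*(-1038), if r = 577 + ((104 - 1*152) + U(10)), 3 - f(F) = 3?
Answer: -559482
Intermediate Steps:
f(F) = 0 (f(F) = 3 - 1*3 = 3 - 3 = 0)
r = 539 (r = 577 + ((104 - 1*152) + 10) = 577 + ((104 - 152) + 10) = 577 + (-48 + 10) = 577 - 38 = 539)
(r + f(36))*(-1038) = (539 + 0)*(-1038) = 539*(-1038) = -559482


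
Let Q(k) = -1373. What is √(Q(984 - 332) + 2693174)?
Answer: 3*√299089 ≈ 1640.7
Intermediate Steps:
√(Q(984 - 332) + 2693174) = √(-1373 + 2693174) = √2691801 = 3*√299089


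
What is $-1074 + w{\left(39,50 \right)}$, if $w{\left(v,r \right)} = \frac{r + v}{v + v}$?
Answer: $- \frac{83683}{78} \approx -1072.9$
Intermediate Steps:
$w{\left(v,r \right)} = \frac{r + v}{2 v}$
$-1074 + w{\left(39,50 \right)} = -1074 + \frac{50 + 39}{2 \cdot 39} = -1074 + \frac{1}{2} \cdot \frac{1}{39} \cdot 89 = -1074 + \frac{89}{78} = - \frac{83683}{78}$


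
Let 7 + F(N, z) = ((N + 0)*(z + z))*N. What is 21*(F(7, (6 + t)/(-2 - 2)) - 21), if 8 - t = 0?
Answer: -7791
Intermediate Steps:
t = 8 (t = 8 - 1*0 = 8 + 0 = 8)
F(N, z) = -7 + 2*z*N² (F(N, z) = -7 + ((N + 0)*(z + z))*N = -7 + (N*(2*z))*N = -7 + (2*N*z)*N = -7 + 2*z*N²)
21*(F(7, (6 + t)/(-2 - 2)) - 21) = 21*((-7 + 2*((6 + 8)/(-2 - 2))*7²) - 21) = 21*((-7 + 2*(14/(-4))*49) - 21) = 21*((-7 + 2*(14*(-¼))*49) - 21) = 21*((-7 + 2*(-7/2)*49) - 21) = 21*((-7 - 343) - 21) = 21*(-350 - 21) = 21*(-371) = -7791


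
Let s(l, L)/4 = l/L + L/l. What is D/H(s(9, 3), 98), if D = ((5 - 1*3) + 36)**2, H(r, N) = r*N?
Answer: 1083/980 ≈ 1.1051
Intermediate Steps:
s(l, L) = 4*L/l + 4*l/L (s(l, L) = 4*(l/L + L/l) = 4*(L/l + l/L) = 4*L/l + 4*l/L)
H(r, N) = N*r
D = 1444 (D = ((5 - 3) + 36)**2 = (2 + 36)**2 = 38**2 = 1444)
D/H(s(9, 3), 98) = 1444/((98*(4*3/9 + 4*9/3))) = 1444/((98*(4*3*(1/9) + 4*9*(1/3)))) = 1444/((98*(4/3 + 12))) = 1444/((98*(40/3))) = 1444/(3920/3) = 1444*(3/3920) = 1083/980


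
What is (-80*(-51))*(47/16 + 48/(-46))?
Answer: 177735/23 ≈ 7727.6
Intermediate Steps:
(-80*(-51))*(47/16 + 48/(-46)) = 4080*(47*(1/16) + 48*(-1/46)) = 4080*(47/16 - 24/23) = 4080*(697/368) = 177735/23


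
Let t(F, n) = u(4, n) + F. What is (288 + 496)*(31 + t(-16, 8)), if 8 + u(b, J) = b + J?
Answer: 14896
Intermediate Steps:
u(b, J) = -8 + J + b (u(b, J) = -8 + (b + J) = -8 + (J + b) = -8 + J + b)
t(F, n) = -4 + F + n (t(F, n) = (-8 + n + 4) + F = (-4 + n) + F = -4 + F + n)
(288 + 496)*(31 + t(-16, 8)) = (288 + 496)*(31 + (-4 - 16 + 8)) = 784*(31 - 12) = 784*19 = 14896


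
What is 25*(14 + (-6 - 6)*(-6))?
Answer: 2150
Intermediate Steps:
25*(14 + (-6 - 6)*(-6)) = 25*(14 - 12*(-6)) = 25*(14 + 72) = 25*86 = 2150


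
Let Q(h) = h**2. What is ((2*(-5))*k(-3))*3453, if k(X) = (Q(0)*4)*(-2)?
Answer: 0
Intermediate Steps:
k(X) = 0 (k(X) = (0**2*4)*(-2) = (0*4)*(-2) = 0*(-2) = 0)
((2*(-5))*k(-3))*3453 = ((2*(-5))*0)*3453 = -10*0*3453 = 0*3453 = 0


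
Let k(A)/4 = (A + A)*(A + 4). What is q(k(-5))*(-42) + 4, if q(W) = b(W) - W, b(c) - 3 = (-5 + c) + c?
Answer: -1592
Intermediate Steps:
k(A) = 8*A*(4 + A) (k(A) = 4*((A + A)*(A + 4)) = 4*((2*A)*(4 + A)) = 4*(2*A*(4 + A)) = 8*A*(4 + A))
b(c) = -2 + 2*c (b(c) = 3 + ((-5 + c) + c) = 3 + (-5 + 2*c) = -2 + 2*c)
q(W) = -2 + W (q(W) = (-2 + 2*W) - W = -2 + W)
q(k(-5))*(-42) + 4 = (-2 + 8*(-5)*(4 - 5))*(-42) + 4 = (-2 + 8*(-5)*(-1))*(-42) + 4 = (-2 + 40)*(-42) + 4 = 38*(-42) + 4 = -1596 + 4 = -1592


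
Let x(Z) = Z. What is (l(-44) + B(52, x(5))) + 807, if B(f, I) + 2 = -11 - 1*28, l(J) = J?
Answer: 722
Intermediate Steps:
B(f, I) = -41 (B(f, I) = -2 + (-11 - 1*28) = -2 + (-11 - 28) = -2 - 39 = -41)
(l(-44) + B(52, x(5))) + 807 = (-44 - 41) + 807 = -85 + 807 = 722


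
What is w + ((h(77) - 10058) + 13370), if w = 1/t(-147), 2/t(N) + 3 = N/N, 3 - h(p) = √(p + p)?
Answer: 3314 - √154 ≈ 3301.6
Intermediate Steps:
h(p) = 3 - √2*√p (h(p) = 3 - √(p + p) = 3 - √(2*p) = 3 - √2*√p)
t(N) = -1 (t(N) = 2/(-3 + N/N) = 2/(-3 + 1) = 2/(-2) = 2*(-½) = -1)
w = -1 (w = 1/(-1) = -1)
w + ((h(77) - 10058) + 13370) = -1 + (((3 - √2*√77) - 10058) + 13370) = -1 + (((3 - √154) - 10058) + 13370) = -1 + ((-10055 - √154) + 13370) = -1 + (3315 - √154) = 3314 - √154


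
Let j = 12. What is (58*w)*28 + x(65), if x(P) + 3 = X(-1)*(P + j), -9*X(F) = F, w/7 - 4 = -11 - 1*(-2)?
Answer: -511510/9 ≈ -56834.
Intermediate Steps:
w = -35 (w = 28 + 7*(-11 - 1*(-2)) = 28 + 7*(-11 + 2) = 28 + 7*(-9) = 28 - 63 = -35)
X(F) = -F/9
x(P) = -5/3 + P/9 (x(P) = -3 + (-⅑*(-1))*(P + 12) = -3 + (12 + P)/9 = -3 + (4/3 + P/9) = -5/3 + P/9)
(58*w)*28 + x(65) = (58*(-35))*28 + (-5/3 + (⅑)*65) = -2030*28 + (-5/3 + 65/9) = -56840 + 50/9 = -511510/9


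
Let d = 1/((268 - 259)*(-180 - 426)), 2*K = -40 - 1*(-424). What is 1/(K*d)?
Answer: -909/32 ≈ -28.406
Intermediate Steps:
K = 192 (K = (-40 - 1*(-424))/2 = (-40 + 424)/2 = (½)*384 = 192)
d = -1/5454 (d = 1/(9*(-606)) = (⅑)*(-1/606) = -1/5454 ≈ -0.00018335)
1/(K*d) = 1/(192*(-1/5454)) = (1/192)*(-5454) = -909/32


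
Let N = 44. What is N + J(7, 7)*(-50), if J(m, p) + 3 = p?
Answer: -156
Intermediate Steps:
J(m, p) = -3 + p
N + J(7, 7)*(-50) = 44 + (-3 + 7)*(-50) = 44 + 4*(-50) = 44 - 200 = -156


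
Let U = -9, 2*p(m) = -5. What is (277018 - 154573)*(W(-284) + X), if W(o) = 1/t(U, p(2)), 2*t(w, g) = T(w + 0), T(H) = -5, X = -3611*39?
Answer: -17243855883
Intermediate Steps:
X = -140829
p(m) = -5/2 (p(m) = (1/2)*(-5) = -5/2)
t(w, g) = -5/2 (t(w, g) = (1/2)*(-5) = -5/2)
W(o) = -2/5 (W(o) = 1/(-5/2) = -2/5)
(277018 - 154573)*(W(-284) + X) = (277018 - 154573)*(-2/5 - 140829) = 122445*(-704147/5) = -17243855883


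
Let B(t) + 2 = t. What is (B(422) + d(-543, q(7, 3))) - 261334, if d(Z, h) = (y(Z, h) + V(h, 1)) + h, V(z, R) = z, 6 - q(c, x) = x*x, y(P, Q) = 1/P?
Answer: -141679561/543 ≈ -2.6092e+5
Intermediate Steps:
q(c, x) = 6 - x**2 (q(c, x) = 6 - x*x = 6 - x**2)
B(t) = -2 + t
d(Z, h) = 1/Z + 2*h (d(Z, h) = (1/Z + h) + h = (h + 1/Z) + h = 1/Z + 2*h)
(B(422) + d(-543, q(7, 3))) - 261334 = ((-2 + 422) + (1/(-543) + 2*(6 - 1*3**2))) - 261334 = (420 + (-1/543 + 2*(6 - 1*9))) - 261334 = (420 + (-1/543 + 2*(6 - 9))) - 261334 = (420 + (-1/543 + 2*(-3))) - 261334 = (420 + (-1/543 - 6)) - 261334 = (420 - 3259/543) - 261334 = 224801/543 - 261334 = -141679561/543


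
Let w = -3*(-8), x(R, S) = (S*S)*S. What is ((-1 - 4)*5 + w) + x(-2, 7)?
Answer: 342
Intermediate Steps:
x(R, S) = S³ (x(R, S) = S²*S = S³)
w = 24
((-1 - 4)*5 + w) + x(-2, 7) = ((-1 - 4)*5 + 24) + 7³ = (-5*5 + 24) + 343 = (-25 + 24) + 343 = -1 + 343 = 342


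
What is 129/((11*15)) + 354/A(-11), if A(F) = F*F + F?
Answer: 4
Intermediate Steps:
A(F) = F + F**2 (A(F) = F**2 + F = F + F**2)
129/((11*15)) + 354/A(-11) = 129/((11*15)) + 354/((-11*(1 - 11))) = 129/165 + 354/((-11*(-10))) = 129*(1/165) + 354/110 = 43/55 + 354*(1/110) = 43/55 + 177/55 = 4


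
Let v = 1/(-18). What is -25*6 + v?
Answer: -2701/18 ≈ -150.06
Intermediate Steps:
v = -1/18 ≈ -0.055556
-25*6 + v = -25*6 - 1/18 = -150 - 1/18 = -2701/18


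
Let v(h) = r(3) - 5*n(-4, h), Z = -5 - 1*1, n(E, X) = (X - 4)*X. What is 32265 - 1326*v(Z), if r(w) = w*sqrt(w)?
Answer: 430065 - 3978*sqrt(3) ≈ 4.2318e+5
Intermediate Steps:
n(E, X) = X*(-4 + X) (n(E, X) = (-4 + X)*X = X*(-4 + X))
r(w) = w**(3/2)
Z = -6 (Z = -5 - 1 = -6)
v(h) = 3*sqrt(3) - 5*h*(-4 + h) (v(h) = 3**(3/2) - 5*h*(-4 + h) = 3*sqrt(3) - 5*h*(-4 + h))
32265 - 1326*v(Z) = 32265 - 1326*(3*sqrt(3) - 5*(-6)*(-4 - 6)) = 32265 - 1326*(3*sqrt(3) - 5*(-6)*(-10)) = 32265 - 1326*(3*sqrt(3) - 300) = 32265 - 1326*(-300 + 3*sqrt(3)) = 32265 - (-397800 + 3978*sqrt(3)) = 32265 + (397800 - 3978*sqrt(3)) = 430065 - 3978*sqrt(3)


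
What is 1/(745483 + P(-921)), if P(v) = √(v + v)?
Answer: 745483/555744905131 - I*√1842/555744905131 ≈ 1.3414e-6 - 7.7227e-11*I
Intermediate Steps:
P(v) = √2*√v (P(v) = √(2*v) = √2*√v)
1/(745483 + P(-921)) = 1/(745483 + √2*√(-921)) = 1/(745483 + √2*(I*√921)) = 1/(745483 + I*√1842)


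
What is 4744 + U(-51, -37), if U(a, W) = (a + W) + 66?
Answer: 4722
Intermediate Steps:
U(a, W) = 66 + W + a (U(a, W) = (W + a) + 66 = 66 + W + a)
4744 + U(-51, -37) = 4744 + (66 - 37 - 51) = 4744 - 22 = 4722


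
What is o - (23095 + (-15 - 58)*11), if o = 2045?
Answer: -20247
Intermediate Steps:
o - (23095 + (-15 - 58)*11) = 2045 - (23095 + (-15 - 58)*11) = 2045 - (23095 - 73*11) = 2045 - (23095 - 803) = 2045 - 1*22292 = 2045 - 22292 = -20247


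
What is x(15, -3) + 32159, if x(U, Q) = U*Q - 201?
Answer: 31913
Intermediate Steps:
x(U, Q) = -201 + Q*U (x(U, Q) = Q*U - 201 = -201 + Q*U)
x(15, -3) + 32159 = (-201 - 3*15) + 32159 = (-201 - 45) + 32159 = -246 + 32159 = 31913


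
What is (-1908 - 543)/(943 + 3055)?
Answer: -2451/3998 ≈ -0.61306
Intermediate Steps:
(-1908 - 543)/(943 + 3055) = -2451/3998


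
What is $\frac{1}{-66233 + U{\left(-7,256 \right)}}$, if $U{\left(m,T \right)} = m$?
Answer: $- \frac{1}{66240} \approx -1.5097 \cdot 10^{-5}$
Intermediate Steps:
$\frac{1}{-66233 + U{\left(-7,256 \right)}} = \frac{1}{-66233 - 7} = \frac{1}{-66240} = - \frac{1}{66240}$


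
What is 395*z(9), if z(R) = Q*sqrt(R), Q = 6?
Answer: 7110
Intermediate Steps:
z(R) = 6*sqrt(R)
395*z(9) = 395*(6*sqrt(9)) = 395*(6*3) = 395*18 = 7110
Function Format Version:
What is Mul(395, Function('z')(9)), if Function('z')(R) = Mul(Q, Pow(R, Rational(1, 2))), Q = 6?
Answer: 7110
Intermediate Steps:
Function('z')(R) = Mul(6, Pow(R, Rational(1, 2)))
Mul(395, Function('z')(9)) = Mul(395, Mul(6, Pow(9, Rational(1, 2)))) = Mul(395, Mul(6, 3)) = Mul(395, 18) = 7110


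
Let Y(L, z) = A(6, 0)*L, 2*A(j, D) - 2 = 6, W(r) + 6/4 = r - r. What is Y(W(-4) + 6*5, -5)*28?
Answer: 3192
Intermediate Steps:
W(r) = -3/2 (W(r) = -3/2 + (r - r) = -3/2 + 0 = -3/2)
A(j, D) = 4 (A(j, D) = 1 + (½)*6 = 1 + 3 = 4)
Y(L, z) = 4*L
Y(W(-4) + 6*5, -5)*28 = (4*(-3/2 + 6*5))*28 = (4*(-3/2 + 30))*28 = (4*(57/2))*28 = 114*28 = 3192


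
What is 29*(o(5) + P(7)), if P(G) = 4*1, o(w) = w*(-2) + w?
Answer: -29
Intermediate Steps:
o(w) = -w (o(w) = -2*w + w = -w)
P(G) = 4
29*(o(5) + P(7)) = 29*(-1*5 + 4) = 29*(-5 + 4) = 29*(-1) = -29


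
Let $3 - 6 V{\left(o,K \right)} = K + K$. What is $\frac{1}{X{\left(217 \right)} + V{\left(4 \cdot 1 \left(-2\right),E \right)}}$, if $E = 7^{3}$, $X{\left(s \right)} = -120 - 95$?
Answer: $- \frac{6}{1973} \approx -0.0030411$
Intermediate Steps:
$X{\left(s \right)} = -215$ ($X{\left(s \right)} = -120 - 95 = -215$)
$E = 343$
$V{\left(o,K \right)} = \frac{1}{2} - \frac{K}{3}$ ($V{\left(o,K \right)} = \frac{1}{2} - \frac{K + K}{6} = \frac{1}{2} - \frac{2 K}{6} = \frac{1}{2} - \frac{K}{3}$)
$\frac{1}{X{\left(217 \right)} + V{\left(4 \cdot 1 \left(-2\right),E \right)}} = \frac{1}{-215 + \left(\frac{1}{2} - \frac{343}{3}\right)} = \frac{1}{-215 - \frac{683}{6}} = \frac{1}{- \frac{1973}{6}} = - \frac{6}{1973}$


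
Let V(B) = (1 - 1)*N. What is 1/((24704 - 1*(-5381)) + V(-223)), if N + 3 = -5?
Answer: 1/30085 ≈ 3.3239e-5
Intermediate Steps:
N = -8 (N = -3 - 5 = -8)
V(B) = 0 (V(B) = (1 - 1)*(-8) = 0*(-8) = 0)
1/((24704 - 1*(-5381)) + V(-223)) = 1/((24704 - 1*(-5381)) + 0) = 1/((24704 + 5381) + 0) = 1/(30085 + 0) = 1/30085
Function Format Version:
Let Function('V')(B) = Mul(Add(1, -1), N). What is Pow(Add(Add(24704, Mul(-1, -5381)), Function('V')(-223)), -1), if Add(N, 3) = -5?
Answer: Rational(1, 30085) ≈ 3.3239e-5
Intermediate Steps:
N = -8 (N = Add(-3, -5) = -8)
Function('V')(B) = 0 (Function('V')(B) = Mul(Add(1, -1), -8) = Mul(0, -8) = 0)
Pow(Add(Add(24704, Mul(-1, -5381)), Function('V')(-223)), -1) = Pow(Add(Add(24704, Mul(-1, -5381)), 0), -1) = Pow(Add(Add(24704, 5381), 0), -1) = Pow(Add(30085, 0), -1) = Pow(30085, -1) = Rational(1, 30085)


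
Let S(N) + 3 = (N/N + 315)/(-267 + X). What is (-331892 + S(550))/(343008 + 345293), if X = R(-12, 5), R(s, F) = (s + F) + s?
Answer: -47461143/98427043 ≈ -0.48220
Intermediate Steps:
R(s, F) = F + 2*s (R(s, F) = (F + s) + s = F + 2*s)
X = -19 (X = 5 + 2*(-12) = 5 - 24 = -19)
S(N) = -587/143 (S(N) = -3 + (N/N + 315)/(-267 - 19) = -3 + (1 + 315)/(-286) = -3 + 316*(-1/286) = -3 - 158/143 = -587/143)
(-331892 + S(550))/(343008 + 345293) = (-331892 - 587/143)/(343008 + 345293) = -47461143/143/688301 = -47461143/143*1/688301 = -47461143/98427043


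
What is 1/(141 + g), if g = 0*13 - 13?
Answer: 1/128 ≈ 0.0078125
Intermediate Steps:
g = -13 (g = 0 - 13 = -13)
1/(141 + g) = 1/(141 - 13) = 1/128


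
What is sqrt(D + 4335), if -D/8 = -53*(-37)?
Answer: I*sqrt(11353) ≈ 106.55*I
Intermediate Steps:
D = -15688 (D = -(-424)*(-37) = -8*1961 = -15688)
sqrt(D + 4335) = sqrt(-15688 + 4335) = sqrt(-11353) = I*sqrt(11353)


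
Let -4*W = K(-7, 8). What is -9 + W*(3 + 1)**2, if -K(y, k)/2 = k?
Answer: 55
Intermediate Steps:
K(y, k) = -2*k
W = 4 (W = -(-1)*8/2 = -1/4*(-16) = 4)
-9 + W*(3 + 1)**2 = -9 + 4*(3 + 1)**2 = -9 + 4*4**2 = -9 + 4*16 = -9 + 64 = 55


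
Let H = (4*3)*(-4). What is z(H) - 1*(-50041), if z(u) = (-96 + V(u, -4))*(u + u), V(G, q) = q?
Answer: 59641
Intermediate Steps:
H = -48 (H = 12*(-4) = -48)
z(u) = -200*u (z(u) = (-96 - 4)*(u + u) = -200*u)
z(H) - 1*(-50041) = -200*(-48) - 1*(-50041) = 9600 + 50041 = 59641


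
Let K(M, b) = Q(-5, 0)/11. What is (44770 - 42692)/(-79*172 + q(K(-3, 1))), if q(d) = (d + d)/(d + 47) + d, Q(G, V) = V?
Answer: -1039/6794 ≈ -0.15293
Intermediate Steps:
K(M, b) = 0 (K(M, b) = 0/11 = 0*(1/11) = 0)
q(d) = d + 2*d/(47 + d) (q(d) = (2*d)/(47 + d) + d = 2*d/(47 + d) + d = d + 2*d/(47 + d))
(44770 - 42692)/(-79*172 + q(K(-3, 1))) = (44770 - 42692)/(-79*172 + 0*(49 + 0)/(47 + 0)) = 2078/(-13588 + 0*49/47) = 2078/(-13588 + 0*(1/47)*49) = 2078/(-13588 + 0) = 2078/(-13588) = 2078*(-1/13588) = -1039/6794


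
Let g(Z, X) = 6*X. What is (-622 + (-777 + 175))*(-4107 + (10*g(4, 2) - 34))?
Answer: 4921704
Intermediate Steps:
(-622 + (-777 + 175))*(-4107 + (10*g(4, 2) - 34)) = (-622 + (-777 + 175))*(-4107 + (10*(6*2) - 34)) = (-622 - 602)*(-4107 + (10*12 - 34)) = -1224*(-4107 + (120 - 34)) = -1224*(-4107 + 86) = -1224*(-4021) = 4921704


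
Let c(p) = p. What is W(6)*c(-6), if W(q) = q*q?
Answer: -216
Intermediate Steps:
W(q) = q²
W(6)*c(-6) = 6²*(-6) = 36*(-6) = -216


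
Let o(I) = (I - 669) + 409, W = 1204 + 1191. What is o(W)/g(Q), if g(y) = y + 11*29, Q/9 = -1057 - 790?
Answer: -2135/16304 ≈ -0.13095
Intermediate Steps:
Q = -16623 (Q = 9*(-1057 - 790) = 9*(-1847) = -16623)
g(y) = 319 + y (g(y) = y + 319 = 319 + y)
W = 2395
o(I) = -260 + I (o(I) = (-669 + I) + 409 = -260 + I)
o(W)/g(Q) = (-260 + 2395)/(319 - 16623) = 2135/(-16304) = 2135*(-1/16304) = -2135/16304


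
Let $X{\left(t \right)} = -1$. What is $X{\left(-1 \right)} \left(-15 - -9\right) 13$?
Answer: $78$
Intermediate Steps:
$X{\left(-1 \right)} \left(-15 - -9\right) 13 = - (-15 - -9) 13 = - (-15 + 9) 13 = \left(-1\right) \left(-6\right) 13 = 6 \cdot 13 = 78$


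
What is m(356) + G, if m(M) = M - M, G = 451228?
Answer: 451228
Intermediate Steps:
m(M) = 0
m(356) + G = 0 + 451228 = 451228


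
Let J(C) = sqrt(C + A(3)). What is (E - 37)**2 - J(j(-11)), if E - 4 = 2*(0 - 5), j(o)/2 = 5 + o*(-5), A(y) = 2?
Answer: 1849 - sqrt(122) ≈ 1838.0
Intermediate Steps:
j(o) = 10 - 10*o (j(o) = 2*(5 + o*(-5)) = 2*(5 - 5*o) = 10 - 10*o)
J(C) = sqrt(2 + C) (J(C) = sqrt(C + 2) = sqrt(2 + C))
E = -6 (E = 4 + 2*(0 - 5) = 4 + 2*(-5) = 4 - 10 = -6)
(E - 37)**2 - J(j(-11)) = (-6 - 37)**2 - sqrt(2 + (10 - 10*(-11))) = (-43)**2 - sqrt(2 + (10 + 110)) = 1849 - sqrt(2 + 120) = 1849 - sqrt(122)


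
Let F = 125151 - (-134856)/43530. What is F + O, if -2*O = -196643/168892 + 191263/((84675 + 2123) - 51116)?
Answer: 5471841119419843039/43721563515720 ≈ 1.2515e+5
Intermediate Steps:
F = 907992981/7255 (F = 125151 - (-134856)/43530 = 125151 - 1*(-22476/7255) = 125151 + 22476/7255 = 907992981/7255 ≈ 1.2515e+5)
O = -12643087535/6026404344 (O = -(-196643/168892 + 191263/((84675 + 2123) - 51116))/2 = -(-196643*1/168892 + 191263/(86798 - 51116))/2 = -(-196643/168892 + 191263/35682)/2 = -½*12643087535/3013202172 = -12643087535/6026404344 ≈ -2.0979)
F + O = 907992981/7255 - 12643087535/6026404344 = 5471841119419843039/43721563515720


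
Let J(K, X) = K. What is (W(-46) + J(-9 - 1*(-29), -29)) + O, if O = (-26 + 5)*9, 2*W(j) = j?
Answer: -192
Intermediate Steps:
W(j) = j/2
O = -189 (O = -21*9 = -189)
(W(-46) + J(-9 - 1*(-29), -29)) + O = ((½)*(-46) + (-9 - 1*(-29))) - 189 = (-23 + (-9 + 29)) - 189 = (-23 + 20) - 189 = -3 - 189 = -192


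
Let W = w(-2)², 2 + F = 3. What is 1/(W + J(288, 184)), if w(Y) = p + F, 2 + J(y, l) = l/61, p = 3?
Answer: 61/1038 ≈ 0.058767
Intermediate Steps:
F = 1 (F = -2 + 3 = 1)
J(y, l) = -2 + l/61
w(Y) = 4 (w(Y) = 3 + 1 = 4)
W = 16 (W = 4² = 16)
1/(W + J(288, 184)) = 1/(16 + (-2 + (1/61)*184)) = 1/(16 + (-2 + 184/61)) = 1/(16 + 62/61) = 1/(1038/61) = 61/1038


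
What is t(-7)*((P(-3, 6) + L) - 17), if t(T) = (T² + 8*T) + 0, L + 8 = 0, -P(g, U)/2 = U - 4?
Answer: 203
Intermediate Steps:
P(g, U) = 8 - 2*U (P(g, U) = -2*(U - 4) = -2*(-4 + U) = 8 - 2*U)
L = -8 (L = -8 + 0 = -8)
t(T) = T² + 8*T
t(-7)*((P(-3, 6) + L) - 17) = (-7*(8 - 7))*(((8 - 2*6) - 8) - 17) = (-7*1)*(((8 - 12) - 8) - 17) = -7*((-4 - 8) - 17) = -7*(-12 - 17) = -7*(-29) = 203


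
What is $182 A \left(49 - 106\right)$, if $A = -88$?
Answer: $912912$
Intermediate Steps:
$182 A \left(49 - 106\right) = 182 \left(-88\right) \left(49 - 106\right) = \left(-16016\right) \left(-57\right) = 912912$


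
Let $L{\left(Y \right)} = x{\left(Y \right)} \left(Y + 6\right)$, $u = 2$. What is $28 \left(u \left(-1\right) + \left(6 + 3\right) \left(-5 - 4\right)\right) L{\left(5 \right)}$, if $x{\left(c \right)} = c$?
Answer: $-127820$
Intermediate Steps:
$L{\left(Y \right)} = Y \left(6 + Y\right)$ ($L{\left(Y \right)} = Y \left(Y + 6\right) = Y \left(6 + Y\right)$)
$28 \left(u \left(-1\right) + \left(6 + 3\right) \left(-5 - 4\right)\right) L{\left(5 \right)} = 28 \left(2 \left(-1\right) + \left(6 + 3\right) \left(-5 - 4\right)\right) 5 \left(6 + 5\right) = 28 \left(-2 + 9 \left(-9\right)\right) 5 \cdot 11 = 28 \left(-2 - 81\right) 55 = 28 \left(-83\right) 55 = \left(-2324\right) 55 = -127820$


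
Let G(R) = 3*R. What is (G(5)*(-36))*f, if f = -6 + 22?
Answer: -8640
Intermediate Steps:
f = 16
(G(5)*(-36))*f = ((3*5)*(-36))*16 = (15*(-36))*16 = -540*16 = -8640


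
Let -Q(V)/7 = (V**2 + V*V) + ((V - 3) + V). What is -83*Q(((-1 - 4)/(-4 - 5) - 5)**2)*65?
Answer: 202402159505/6561 ≈ 3.0849e+7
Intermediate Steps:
Q(V) = 21 - 14*V - 14*V**2 (Q(V) = -7*((V**2 + V*V) + ((V - 3) + V)) = -7*((V**2 + V**2) + ((-3 + V) + V)) = -7*(2*V**2 + (-3 + 2*V)) = -7*(-3 + 2*V + 2*V**2) = 21 - 14*V - 14*V**2)
-83*Q(((-1 - 4)/(-4 - 5) - 5)**2)*65 = -83*(21 - 14*((-1 - 4)/(-4 - 5) - 5)**2 - 14*((-1 - 4)/(-4 - 5) - 5)**4)*65 = -83*(21 - 14*(-5/(-9) - 5)**2 - 14*(-5/(-9) - 5)**4)*65 = -83*(21 - 14*(-5*(-1/9) - 5)**2 - 14*(-5*(-1/9) - 5)**4)*65 = -83*(21 - 14*(5/9 - 5)**2 - 14*(5/9 - 5)**4)*65 = -83*(21 - 14*(-40/9)**2 - 14*((-40/9)**2)**2)*65 = -83*(21 - 14*1600/81 - 14*(1600/81)**2)*65 = -83*(21 - 22400/81 - 14*2560000/6561)*65 = -83*(21 - 22400/81 - 35840000/6561)*65 = -83*(-37516619/6561)*65 = (3113879377/6561)*65 = 202402159505/6561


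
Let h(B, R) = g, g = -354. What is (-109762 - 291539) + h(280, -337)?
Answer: -401655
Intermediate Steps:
h(B, R) = -354
(-109762 - 291539) + h(280, -337) = (-109762 - 291539) - 354 = -401301 - 354 = -401655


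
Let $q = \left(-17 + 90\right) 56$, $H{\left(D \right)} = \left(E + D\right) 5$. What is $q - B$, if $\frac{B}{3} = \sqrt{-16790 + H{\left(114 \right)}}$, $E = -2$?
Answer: $4088 - 3 i \sqrt{16230} \approx 4088.0 - 382.19 i$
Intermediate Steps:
$H{\left(D \right)} = -10 + 5 D$ ($H{\left(D \right)} = \left(-2 + D\right) 5 = -10 + 5 D$)
$q = 4088$ ($q = 73 \cdot 56 = 4088$)
$B = 3 i \sqrt{16230}$ ($B = 3 \sqrt{-16790 + \left(-10 + 5 \cdot 114\right)} = 3 \sqrt{-16790 + \left(-10 + 570\right)} = 3 \sqrt{-16790 + 560} = 3 \sqrt{-16230} = 3 i \sqrt{16230} \approx 382.19 i$)
$q - B = 4088 - 3 i \sqrt{16230}$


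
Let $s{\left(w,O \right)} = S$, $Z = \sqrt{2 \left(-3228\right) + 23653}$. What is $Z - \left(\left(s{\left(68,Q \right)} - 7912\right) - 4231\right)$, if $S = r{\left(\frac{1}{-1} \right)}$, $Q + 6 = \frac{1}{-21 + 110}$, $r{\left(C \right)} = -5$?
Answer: $12148 + \sqrt{17197} \approx 12279.0$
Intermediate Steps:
$Z = \sqrt{17197}$ ($Z = \sqrt{-6456 + 23653} = \sqrt{17197} \approx 131.14$)
$Q = - \frac{533}{89}$ ($Q = -6 + \frac{1}{-21 + 110} = -6 + \frac{1}{89} = - \frac{533}{89} \approx -5.9888$)
$S = -5$
$s{\left(w,O \right)} = -5$
$Z - \left(\left(s{\left(68,Q \right)} - 7912\right) - 4231\right) = \sqrt{17197} - \left(\left(-5 - 7912\right) - 4231\right) = \sqrt{17197} - \left(-7917 - 4231\right) = \sqrt{17197} - -12148 = \sqrt{17197} + 12148 = 12148 + \sqrt{17197}$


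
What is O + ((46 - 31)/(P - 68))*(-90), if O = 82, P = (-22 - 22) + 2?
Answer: 1037/11 ≈ 94.273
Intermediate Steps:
P = -42 (P = -44 + 2 = -42)
O + ((46 - 31)/(P - 68))*(-90) = 82 + ((46 - 31)/(-42 - 68))*(-90) = 82 + (15/(-110))*(-90) = 82 + (15*(-1/110))*(-90) = 82 - 3/22*(-90) = 82 + 135/11 = 1037/11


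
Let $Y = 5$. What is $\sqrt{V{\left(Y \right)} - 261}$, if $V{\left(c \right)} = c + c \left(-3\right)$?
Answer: $i \sqrt{271} \approx 16.462 i$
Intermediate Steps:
$V{\left(c \right)} = - 2 c$ ($V{\left(c \right)} = c - 3 c = - 2 c$)
$\sqrt{V{\left(Y \right)} - 261} = \sqrt{\left(-2\right) 5 - 261} = \sqrt{-10 - 261} = \sqrt{-271} = i \sqrt{271}$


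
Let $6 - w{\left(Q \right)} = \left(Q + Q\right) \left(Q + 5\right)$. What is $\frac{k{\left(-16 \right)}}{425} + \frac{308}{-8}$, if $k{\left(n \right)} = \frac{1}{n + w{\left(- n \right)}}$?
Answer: $- \frac{5579613}{144925} \approx -38.5$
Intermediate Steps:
$w{\left(Q \right)} = 6 - 2 Q \left(5 + Q\right)$ ($w{\left(Q \right)} = 6 - \left(Q + Q\right) \left(Q + 5\right) = 6 - 2 Q \left(5 + Q\right)$)
$k{\left(n \right)} = \frac{1}{6 - 2 n^{2} + 11 n}$ ($k{\left(n \right)} = \frac{1}{n - \left(-6 + 2 n^{2} + 10 \left(-1\right) n\right)} = \frac{1}{n + \left(6 + 10 n - 2 n^{2}\right)} = \frac{1}{n + \left(6 - 2 n^{2} + 10 n\right)} = \frac{1}{6 - 2 n^{2} + 11 n}$)
$\frac{k{\left(-16 \right)}}{425} + \frac{308}{-8} = \frac{1}{\left(6 - 2 \left(-16\right)^{2} + 11 \left(-16\right)\right) 425} + \frac{308}{-8} = \frac{1}{6 - 512 - 176} \cdot \frac{1}{425} + 308 \left(- \frac{1}{8}\right) = \frac{1}{6 - 512 - 176} \cdot \frac{1}{425} - \frac{77}{2} = \frac{1}{-682} \cdot \frac{1}{425} - \frac{77}{2} = \left(- \frac{1}{682}\right) \frac{1}{425} - \frac{77}{2} = - \frac{1}{289850} - \frac{77}{2} = - \frac{5579613}{144925}$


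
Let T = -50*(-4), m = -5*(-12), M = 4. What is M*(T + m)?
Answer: 1040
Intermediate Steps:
m = 60
T = 200
M*(T + m) = 4*(200 + 60) = 4*260 = 1040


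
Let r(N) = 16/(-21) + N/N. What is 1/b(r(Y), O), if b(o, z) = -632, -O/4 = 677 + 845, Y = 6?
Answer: -1/632 ≈ -0.0015823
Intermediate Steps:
r(N) = 5/21 (r(N) = 16*(-1/21) + 1 = -16/21 + 1 = 5/21)
O = -6088 (O = -4*(677 + 845) = -4*1522 = -6088)
1/b(r(Y), O) = 1/(-632) = -1/632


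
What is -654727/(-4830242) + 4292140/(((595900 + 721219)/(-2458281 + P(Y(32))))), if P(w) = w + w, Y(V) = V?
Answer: -50963938096888508447/6362003512798 ≈ -8.0107e+6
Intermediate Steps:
P(w) = 2*w
-654727/(-4830242) + 4292140/(((595900 + 721219)/(-2458281 + P(Y(32))))) = -654727/(-4830242) + 4292140/(((595900 + 721219)/(-2458281 + 2*32))) = -654727*(-1/4830242) + 4292140/((1317119/(-2458281 + 64))) = 654727/4830242 + 4292140/((1317119/(-2458217))) = 654727/4830242 + 4292140/((1317119*(-1/2458217))) = 654727/4830242 + 4292140/(-1317119/2458217) = 654727/4830242 + 4292140*(-2458217/1317119) = 654727/4830242 - 10551011514380/1317119 = -50963938096888508447/6362003512798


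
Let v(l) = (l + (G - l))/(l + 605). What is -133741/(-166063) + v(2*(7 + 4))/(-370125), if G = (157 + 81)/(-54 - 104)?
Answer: 350275355212946/434928524864625 ≈ 0.80536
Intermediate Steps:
G = -119/79 (G = 238/(-158) = 238*(-1/158) = -119/79 ≈ -1.5063)
v(l) = -119/(79*(605 + l)) (v(l) = (l + (-119/79 - l))/(l + 605) = -119/(79*(605 + l)))
-133741/(-166063) + v(2*(7 + 4))/(-370125) = -133741/(-166063) - 119/(47795 + 79*(2*(7 + 4)))/(-370125) = -133741*(-1/166063) - 119/(47795 + 79*(2*11))*(-1/370125) = 133741/166063 - 119/(47795 + 79*22)*(-1/370125) = 133741/166063 - 119/(47795 + 1738)*(-1/370125) = 133741/166063 - 119/49533*(-1/370125) = 133741/166063 + 17/2619057375 = 350275355212946/434928524864625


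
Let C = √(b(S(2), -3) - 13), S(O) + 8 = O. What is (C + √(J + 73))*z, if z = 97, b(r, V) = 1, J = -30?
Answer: 97*√43 + 194*I*√3 ≈ 636.07 + 336.02*I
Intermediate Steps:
S(O) = -8 + O
C = 2*I*√3 (C = √(1 - 13) = √(-12) = 2*I*√3 ≈ 3.4641*I)
(C + √(J + 73))*z = (2*I*√3 + √(-30 + 73))*97 = (2*I*√3 + √43)*97 = (√43 + 2*I*√3)*97 = 97*√43 + 194*I*√3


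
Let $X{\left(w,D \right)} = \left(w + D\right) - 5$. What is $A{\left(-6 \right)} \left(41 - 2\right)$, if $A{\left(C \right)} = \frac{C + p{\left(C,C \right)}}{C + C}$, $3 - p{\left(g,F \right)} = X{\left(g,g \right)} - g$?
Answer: $-26$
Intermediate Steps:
$X{\left(w,D \right)} = -5 + D + w$ ($X{\left(w,D \right)} = \left(D + w\right) - 5 = -5 + D + w$)
$p{\left(g,F \right)} = 8 - g$ ($p{\left(g,F \right)} = 3 - \left(\left(-5 + g + g\right) - g\right) = 3 - \left(\left(-5 + 2 g\right) - g\right) = 3 - \left(-5 + g\right) = 8 - g$)
$A{\left(C \right)} = \frac{4}{C}$ ($A{\left(C \right)} = \frac{C - \left(-8 + C\right)}{C + C} = \frac{8}{2 C} = 8 \frac{1}{2 C} = \frac{4}{C}$)
$A{\left(-6 \right)} \left(41 - 2\right) = \frac{4}{-6} \left(41 - 2\right) = 4 \left(- \frac{1}{6}\right) 39 = \left(- \frac{2}{3}\right) 39 = -26$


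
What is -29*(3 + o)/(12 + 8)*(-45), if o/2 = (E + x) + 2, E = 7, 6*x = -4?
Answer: 5133/4 ≈ 1283.3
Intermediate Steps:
x = -2/3 (x = (1/6)*(-4) = -2/3 ≈ -0.66667)
o = 50/3 (o = 2*((7 - 2/3) + 2) = 2*(19/3 + 2) = 2*(25/3) = 50/3 ≈ 16.667)
-29*(3 + o)/(12 + 8)*(-45) = -29*(3 + 50/3)/(12 + 8)*(-45) = -1711/(3*20)*(-45) = -29*59/60*(-45) = -1711/60*(-45) = 5133/4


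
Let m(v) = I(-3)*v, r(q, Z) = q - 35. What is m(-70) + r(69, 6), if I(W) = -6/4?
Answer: 139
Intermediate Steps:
r(q, Z) = -35 + q
I(W) = -3/2 (I(W) = -6*¼ = -3/2)
m(v) = -3*v/2
m(-70) + r(69, 6) = -3/2*(-70) + (-35 + 69) = 105 + 34 = 139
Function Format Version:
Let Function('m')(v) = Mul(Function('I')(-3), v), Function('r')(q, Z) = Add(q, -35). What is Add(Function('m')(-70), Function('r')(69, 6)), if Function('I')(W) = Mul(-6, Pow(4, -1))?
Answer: 139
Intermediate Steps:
Function('r')(q, Z) = Add(-35, q)
Function('I')(W) = Rational(-3, 2) (Function('I')(W) = Mul(-6, Rational(1, 4)) = Rational(-3, 2))
Function('m')(v) = Mul(Rational(-3, 2), v)
Add(Function('m')(-70), Function('r')(69, 6)) = Add(Mul(Rational(-3, 2), -70), Add(-35, 69)) = Add(105, 34) = 139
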